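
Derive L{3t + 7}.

L{3t + 7} = 3·L{t} + 7·L{1} = 3/s² + 7/s

Final answer: 3/s² + 7/s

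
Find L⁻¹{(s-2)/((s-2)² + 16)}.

Using frequency shift: L⁻¹{(s-a)/((s-a)² + b²)} = e^(at)cos(bt). Here a=2, b=4

Final answer: e^(2t)·cos(4t)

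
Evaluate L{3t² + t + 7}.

L{3t² + t + 7} = 3·2/s³ + 1/s² + 7/s = 6/s³ + 1/s² + 7/s

Final answer: 6/s³ + 1/s² + 7/s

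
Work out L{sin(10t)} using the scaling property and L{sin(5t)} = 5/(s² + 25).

Using L{f(at)} = (1/a)F(s/a) with a=2: L{sin(10t)} = (1/2) · 5/((s/2)² + 25) = (1/2) · 5·4/(s² + 100) = 10/(s² + 100)

Final answer: 10/(s² + 100)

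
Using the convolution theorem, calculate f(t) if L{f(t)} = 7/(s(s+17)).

7/(s(s+17)) = (7/s)·(1/(s+17)) = L{7}·L{e^(-17t)}. By convolution, f(t) = 7*e^(-17t) = ∫₀ᵗ 7·e^(-17τ) dτ = 7·(1 - e^(-17t))/17

Final answer: 7·(1 - e^(-17t))/17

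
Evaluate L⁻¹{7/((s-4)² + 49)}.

Form: b/((s-a)² + b²) → e^(at)sin(bt). With a=4, b=7

Final answer: e^(4t)·sin(7t)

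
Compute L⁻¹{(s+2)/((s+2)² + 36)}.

Using frequency shift: L⁻¹{(s-a)/((s-a)² + b²)} = e^(at)cos(bt). Here a=-2, b=6

Final answer: e^(-2t)·cos(6t)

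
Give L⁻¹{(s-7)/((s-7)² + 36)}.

Using frequency shift: L⁻¹{(s-a)/((s-a)² + b²)} = e^(at)cos(bt). Here a=7, b=6

Final answer: e^(7t)·cos(6t)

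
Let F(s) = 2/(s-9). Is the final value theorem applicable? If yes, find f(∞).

sF(s) = 2s/(s-9) has a pole at s = 9 in the right half-plane. Theorem does NOT apply (unstable system; f(t) = 2·e^(9t) grows without bound).

Final answer: Not applicable (unstable)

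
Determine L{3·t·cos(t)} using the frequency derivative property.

L{cos(t)} = s/(s² + 1). Derivative: d/ds[s/(s² + 1)] = [(s² + 1) - s·2s]/(s² + 1)² = (1 - s²)/(s² + 1)². So L{t·cos(t)} = -F'(s) = (s² - 1)/(s² + 1)². Then L{3·t·cos(t)} = 3·(s² - 1)/(s² + 1)²

Final answer: 3·(s² - 1)/(s² + 1)²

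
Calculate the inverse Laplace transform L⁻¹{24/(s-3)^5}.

L⁻¹{n!/(s-a)^(n+1)} = t^n·e^(at), so L⁻¹{24/(s-3)^5} = t^4·e^(3t)

Final answer: t^4·e^(3t)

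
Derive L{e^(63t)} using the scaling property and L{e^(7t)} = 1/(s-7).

Using L{f(at)} = (1/a)F(s/a) with a=9 and f(t) = e^(7t): L{e^(63t)} = (1/9) · 1/((s/9)-7) = (1/9) · 9/(s-63) = 1/(s-63)

Final answer: 1/(s-63)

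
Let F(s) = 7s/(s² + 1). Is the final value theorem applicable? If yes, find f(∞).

The final value theorem requires all poles of sF(s) in the left half-plane. sF(s) = 7s²/(s² + 1) has poles at s = ±1i (imaginary axis). Theorem does NOT apply (oscillatory system).

Final answer: Not applicable (oscillatory)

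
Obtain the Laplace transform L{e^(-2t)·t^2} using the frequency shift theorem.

L{e^(at)·t^n} = n!/(s-a)^(n+1), so L{e^(-2t)·t^2} = 2/(s+2)^3

Final answer: 2/(s+2)^3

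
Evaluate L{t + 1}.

L{t + 1} = L{t} + L{1} = 1/s² + 1/s

Final answer: 1/s² + 1/s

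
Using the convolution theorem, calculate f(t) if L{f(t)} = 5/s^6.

5/s^6 = (5/s)·(1/s^5) = L{5}·L{t^4/24}. By convolution, f(t) = 5*t^4/24 = ∫₀ᵗ 5·τ^4/24 dτ = 5·t^5/120

Final answer: 5·t^5/120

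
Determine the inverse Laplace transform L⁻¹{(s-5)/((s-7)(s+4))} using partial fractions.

Using partial fractions, f(t) = (2e^(7t) + 9e^(-4t))/11

Final answer: (2e^(7t) + 9e^(-4t))/11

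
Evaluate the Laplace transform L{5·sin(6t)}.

L{sin(ωt)} = ω/(s² + ω²), so L{sin(6t)} = 6/(s² + 36). Then L{5·sin(6t)} = 5·6/(s² + 36) = 30/(s² + 36)

Final answer: 30/(s² + 36)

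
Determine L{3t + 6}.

L{3t + 6} = 3·L{t} + 6·L{1} = 3/s² + 6/s

Final answer: 3/s² + 6/s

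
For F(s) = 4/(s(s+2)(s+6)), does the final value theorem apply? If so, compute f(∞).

Poles of sF(s) = 4/((s+2)(s+6)) are at s = -2 and s = -6, both in the left half-plane. Theorem applies. f(∞) = lim_{s→0} sF(s) = 4/(2·6) = 1/3

Final answer: 1/3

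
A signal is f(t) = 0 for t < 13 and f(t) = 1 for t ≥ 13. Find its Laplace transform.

f(t) = u(t-13). L{u(t-13)} = e^(-13s)/s, so L{f(t)} = e^(-13s)/s

Final answer: e^(-13s)/s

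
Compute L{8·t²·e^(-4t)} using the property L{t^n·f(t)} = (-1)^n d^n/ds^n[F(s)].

L{e^(-4t)} = 1/(s+4). d/ds[1/(s+4)] = -1/(s+4)². d²/ds²[1/(s+4)] = 2/(s+4)³. So L{t²·e^(-4t)} = (-1)² · 2/(s+4)³ = 2/(s+4)³. Then L{8·t²·e^(-4t)} = 8·2/(s+4)³ = 16/(s+4)³

Final answer: 16/(s+4)³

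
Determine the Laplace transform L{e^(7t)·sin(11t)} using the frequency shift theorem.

Frequency shift: L{e^(at)f(t)} = F(s-a). L{e^(7t)·sin(11t)} = 11/((s-7)² + 121)

Final answer: 11/((s-7)² + 121)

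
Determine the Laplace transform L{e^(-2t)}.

L{e^(at)} = 1/(s-a), so L{e^(-2t)} = 1/(s+2)

Final answer: 1/(s+2)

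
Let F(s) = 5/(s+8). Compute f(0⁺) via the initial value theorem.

f(0⁺) = lim_{s→∞} s·5/(s+8) = lim_{s→∞} 5s/(s+8) = 5

Final answer: 5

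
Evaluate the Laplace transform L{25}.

L{25} = 25 · L{1} = 25/s

Final answer: 25/s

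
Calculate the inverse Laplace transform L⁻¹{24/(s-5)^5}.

L⁻¹{n!/(s-a)^(n+1)} = t^n·e^(at), so L⁻¹{24/(s-5)^5} = t^4·e^(5t)

Final answer: t^4·e^(5t)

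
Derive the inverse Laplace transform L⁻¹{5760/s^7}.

L⁻¹{n!/s^(n+1)} = t^n with n=6. So L⁻¹{720/s^7} = t^6, and L⁻¹{5760/s^7} = (5760/720)·t^6 = 8·t^6

Final answer: 8·t^6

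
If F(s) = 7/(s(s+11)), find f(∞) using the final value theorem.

f(∞) = lim_{s→0} s·7/(s(s+11)) = lim_{s→0} 7/(s+11) = 7/11 = 7/11

Final answer: 7/11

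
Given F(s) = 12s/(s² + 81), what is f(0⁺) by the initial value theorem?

f(0⁺) = lim_{s→∞} s·12s/(s² + 81) = lim_{s→∞} 12s²/(s² + 81) = 12

Final answer: 12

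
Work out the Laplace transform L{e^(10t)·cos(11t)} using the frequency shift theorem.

Frequency shift: L{e^(at)f(t)} = F(s-a). L{e^(10t)·cos(11t)} = (s-10)/((s-10)² + 121)

Final answer: (s-10)/((s-10)² + 121)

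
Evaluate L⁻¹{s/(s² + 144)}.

This is the form c·s/(s² + a²) with a = 12. L⁻¹ = cos(12t)

Final answer: cos(12t)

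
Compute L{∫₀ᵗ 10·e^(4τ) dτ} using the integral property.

L{∫₀ᵗ f(τ)dτ} = F(s)/s with F(s) = 10/(s-4), so L{∫₀ᵗ 10·e^(4τ) dτ} = 10/(s(s-4))

Final answer: 10/(s(s-4))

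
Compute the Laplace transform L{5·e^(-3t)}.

L{e^(at)} = 1/(s-a), so L{e^(-3t)} = 1/(s+3). Then L{5·e^(-3t)} = 5/(s+3)

Final answer: 5/(s+3)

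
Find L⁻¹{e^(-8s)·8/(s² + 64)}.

L⁻¹{8/(s² + 64)} = sin(8t). By the time shift theorem, L⁻¹{e^(-as)F(s)} = u(t-a)f(t-a) with a=8, so L⁻¹{e^(-8s)·8/(s² + 64)} = u(t-8)·sin(8(t-8))

Final answer: u(t-8)·sin(8(t-8))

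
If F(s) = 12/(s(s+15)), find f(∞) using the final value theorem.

f(∞) = lim_{s→0} s·12/(s(s+15)) = lim_{s→0} 12/(s+15) = 12/15 = 4/5

Final answer: 4/5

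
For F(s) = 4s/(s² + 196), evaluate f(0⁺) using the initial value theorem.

f(0⁺) = lim_{s→∞} s·4s/(s² + 196) = lim_{s→∞} 4s²/(s² + 196) = 4

Final answer: 4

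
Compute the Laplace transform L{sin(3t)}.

L{sin(ωt)} = ω/(s² + ω²), so L{sin(3t)} = 3/(s² + 9)

Final answer: 3/(s² + 9)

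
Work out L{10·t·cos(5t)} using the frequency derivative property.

L{cos(5t)} = s/(s² + 25). Derivative: d/ds[s/(s² + 25)] = [(s² + 25) - s·2s]/(s² + 25)² = (25 - s²)/(s² + 25)². So L{t·cos(5t)} = -F'(s) = (s² - 25)/(s² + 25)². Then L{10·t·cos(5t)} = 10·(s² - 25)/(s² + 25)²

Final answer: 10·(s² - 25)/(s² + 25)²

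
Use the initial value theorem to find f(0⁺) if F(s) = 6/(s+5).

f(0⁺) = lim_{s→∞} s·6/(s+5) = lim_{s→∞} 6s/(s+5) = 6

Final answer: 6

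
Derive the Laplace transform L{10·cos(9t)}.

L{cos(ωt)} = s/(s² + ω²), so L{cos(9t)} = s/(s² + 81). Then L{10·cos(9t)} = 10·s/(s² + 81) = 10s/(s² + 81)

Final answer: 10s/(s² + 81)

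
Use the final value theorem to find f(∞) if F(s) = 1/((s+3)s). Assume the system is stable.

f(∞) = lim_{s→0} sF(s) = lim_{s→0} 1/(s+3) = 1/3

Final answer: 1/3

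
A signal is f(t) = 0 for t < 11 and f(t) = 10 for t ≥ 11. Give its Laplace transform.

f(t) = 10·u(t-11). L{u(t-11)} = e^(-11s)/s, so L{f(t)} = 10·e^(-11s)/s

Final answer: 10·e^(-11s)/s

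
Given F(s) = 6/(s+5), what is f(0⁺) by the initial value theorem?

f(0⁺) = lim_{s→∞} s·6/(s+5) = lim_{s→∞} 6s/(s+5) = 6

Final answer: 6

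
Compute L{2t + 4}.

L{2t + 4} = 2·L{t} + 4·L{1} = 2/s² + 4/s

Final answer: 2/s² + 4/s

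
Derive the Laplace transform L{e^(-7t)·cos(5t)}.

L{e^(at)·cos(ωt)} = (s-a)/((s-a)² + ω²), so L{e^(-7t)·cos(5t)} = (s+7)/((s+7)² + 25)

Final answer: (s+7)/((s+7)² + 25)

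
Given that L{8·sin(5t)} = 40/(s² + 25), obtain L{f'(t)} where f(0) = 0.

L{f'(t)} = s·F(s) - f(0) = s·40/(s² + 25) - 0 = 40s/(s² + 25)

Final answer: 40s/(s² + 25)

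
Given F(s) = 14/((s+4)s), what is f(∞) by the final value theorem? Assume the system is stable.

f(∞) = lim_{s→0} sF(s) = lim_{s→0} 14/(s+4) = 7/2

Final answer: 7/2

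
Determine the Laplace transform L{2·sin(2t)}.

L{sin(ωt)} = ω/(s² + ω²), so L{sin(2t)} = 2/(s² + 4). Then L{2·sin(2t)} = 2·2/(s² + 4) = 4/(s² + 4)

Final answer: 4/(s² + 4)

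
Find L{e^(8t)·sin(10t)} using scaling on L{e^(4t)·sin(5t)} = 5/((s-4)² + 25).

Scaling with a=2: L{e^(8t)·sin(10t)} = (1/2) · 5/((s/2-4)² + 25). Simplifying: 10/((s-8)² + 100)

Final answer: 10/((s-8)² + 100)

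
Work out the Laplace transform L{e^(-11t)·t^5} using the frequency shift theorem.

L{e^(at)·t^n} = n!/(s-a)^(n+1), so L{e^(-11t)·t^5} = 120/(s+11)^6

Final answer: 120/(s+11)^6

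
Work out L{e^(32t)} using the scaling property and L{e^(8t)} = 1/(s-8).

Using L{f(at)} = (1/a)F(s/a) with a=4 and f(t) = e^(8t): L{e^(32t)} = (1/4) · 1/((s/4)-8) = (1/4) · 4/(s-32) = 1/(s-32)

Final answer: 1/(s-32)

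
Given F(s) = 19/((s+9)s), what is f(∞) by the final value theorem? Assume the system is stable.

f(∞) = lim_{s→0} sF(s) = lim_{s→0} 19/(s+9) = 19/9

Final answer: 19/9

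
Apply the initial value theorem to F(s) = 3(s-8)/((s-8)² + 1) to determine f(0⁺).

f(0⁺) = lim_{s→∞} sF(s) = lim_{s→∞} 3s(s-8)/((s-8)² + 1) = 3

Final answer: 3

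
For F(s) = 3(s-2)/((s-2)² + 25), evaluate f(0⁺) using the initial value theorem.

f(0⁺) = lim_{s→∞} sF(s) = lim_{s→∞} 3s(s-2)/((s-2)² + 25) = 3

Final answer: 3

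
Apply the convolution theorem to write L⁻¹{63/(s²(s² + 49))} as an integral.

63/(s²(s² + 49)) = (1/s²)·(63/(s² + 49)) = L{t}·L{9·sin(7t)}. So f(t) = t*(9·sin(7t)) = ∫₀ᵗ 9τ·sin(7(t-τ)) dτ

Final answer: ∫₀ᵗ 9τ·sin(7(t-τ)) dτ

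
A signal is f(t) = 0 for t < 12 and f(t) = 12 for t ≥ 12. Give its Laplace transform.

f(t) = 12·u(t-12). L{u(t-12)} = e^(-12s)/s, so L{f(t)} = 12·e^(-12s)/s

Final answer: 12·e^(-12s)/s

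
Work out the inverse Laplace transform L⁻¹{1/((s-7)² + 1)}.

Using frequency shift, L⁻¹{1/((s-7)² + 1)} = e^(7t)·sin(t)

Final answer: e^(7t)·sin(t)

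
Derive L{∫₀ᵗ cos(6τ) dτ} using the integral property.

L{∫₀ᵗ f(τ)dτ} = F(s)/s with F(s) = s/(s² + 36), so the result is (s/(s² + 36))/s = 1/(s² + 36)

Final answer: 1/(s² + 36)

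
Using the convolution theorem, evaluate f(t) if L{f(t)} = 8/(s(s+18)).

8/(s(s+18)) = (8/s)·(1/(s+18)) = L{8}·L{e^(-18t)}. By convolution, f(t) = 8*e^(-18t) = ∫₀ᵗ 8·e^(-18τ) dτ = 8·(1 - e^(-18t))/18

Final answer: 8·(1 - e^(-18t))/18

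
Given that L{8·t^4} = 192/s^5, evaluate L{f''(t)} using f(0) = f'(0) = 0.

L{f''(t)} = s²F(s) - sf(0) - f'(0) = s²·192/s^5 - 0 - 0 = 192/s^3

Final answer: 192/s^3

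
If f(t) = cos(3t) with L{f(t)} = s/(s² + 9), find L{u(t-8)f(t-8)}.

Time shift theorem: L{u(t-a)f(t-a)} = e^(-as)F(s). Here a=8, F(s) = s/(s² + 9), so L{u(t-8)f(t-8)} = e^(-8s)·s/(s² + 9)

Final answer: e^(-8s)·s/(s² + 9)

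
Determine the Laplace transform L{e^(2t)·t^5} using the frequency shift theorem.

L{e^(at)·t^n} = n!/(s-a)^(n+1), so L{e^(2t)·t^5} = 120/(s-2)^6

Final answer: 120/(s-2)^6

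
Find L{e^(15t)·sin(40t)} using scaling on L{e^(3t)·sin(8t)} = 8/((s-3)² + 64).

Scaling with a=5: L{e^(15t)·sin(40t)} = (1/5) · 8/((s/5-3)² + 64). Simplifying: 40/((s-15)² + 1600)

Final answer: 40/((s-15)² + 1600)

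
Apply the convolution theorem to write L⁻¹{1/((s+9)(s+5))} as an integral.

1/((s+9)(s+5)) = (1/(s+9))·(1/(s+5)) = L{e^(-9t)}·L{e^(-5t)}. So f(t) = e^(-9t)*e^(-5t) = ∫₀ᵗ e^(-9τ)·e^(-5(t-τ)) dτ

Final answer: ∫₀ᵗ e^(-9τ)·e^(-5(t-τ)) dτ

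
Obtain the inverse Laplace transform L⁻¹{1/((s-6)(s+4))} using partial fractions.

Decompose: A/(s-6) + B/(s+4). A = 1/10, B = -1/10. f(t) = (e^(6t) - e^(-4t))/10

Final answer: (e^(6t) - e^(-4t))/10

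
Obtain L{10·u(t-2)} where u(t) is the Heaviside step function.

L{u(t-a)} = e^(-as)/s. Here a=2, so L{u(t-2)} = e^(-2s)/s, and L{10·u(t-2)} = 10·e^(-2s)/s

Final answer: 10·e^(-2s)/s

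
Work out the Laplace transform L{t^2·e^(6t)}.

L{t^n·e^(at)} = n!/(s-a)^(n+1), so L{t^2·e^(6t)} = 2/(s-6)^3

Final answer: 2/(s-6)^3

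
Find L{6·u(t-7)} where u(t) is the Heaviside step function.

L{u(t-a)} = e^(-as)/s. Here a=7, so L{u(t-7)} = e^(-7s)/s, and L{6·u(t-7)} = 6·e^(-7s)/s

Final answer: 6·e^(-7s)/s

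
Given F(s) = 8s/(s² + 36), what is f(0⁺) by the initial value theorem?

f(0⁺) = lim_{s→∞} s·8s/(s² + 36) = lim_{s→∞} 8s²/(s² + 36) = 8

Final answer: 8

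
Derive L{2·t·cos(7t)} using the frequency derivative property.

L{cos(7t)} = s/(s² + 49). Derivative: d/ds[s/(s² + 49)] = [(s² + 49) - s·2s]/(s² + 49)² = (49 - s²)/(s² + 49)². So L{t·cos(7t)} = -F'(s) = (s² - 49)/(s² + 49)². Then L{2·t·cos(7t)} = 2·(s² - 49)/(s² + 49)²

Final answer: 2·(s² - 49)/(s² + 49)²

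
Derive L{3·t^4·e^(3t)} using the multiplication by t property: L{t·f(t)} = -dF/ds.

Using L{t^n·e^(at)} = n!/(s-a)^(n+1), L{t^4·e^(3t)} = 24/(s-3)^5, so L{3·t^4·e^(3t)} = 3·24/(s-3)^5 = 72/(s-3)^5

Final answer: 72/(s-3)^5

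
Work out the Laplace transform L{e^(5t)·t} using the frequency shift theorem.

L{e^(at)·t^n} = n!/(s-a)^(n+1), so L{e^(5t)·t} = 1/(s-5)^2

Final answer: 1/(s-5)^2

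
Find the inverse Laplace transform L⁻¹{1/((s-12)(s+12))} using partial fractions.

Decompose: A/(s-12) + B/(s+12). A = 1/24, B = -1/24. f(t) = (e^(12t) - e^(-12t))/24

Final answer: (e^(12t) - e^(-12t))/24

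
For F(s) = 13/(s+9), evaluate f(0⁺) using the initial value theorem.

f(0⁺) = lim_{s→∞} s·13/(s+9) = lim_{s→∞} 13s/(s+9) = 13

Final answer: 13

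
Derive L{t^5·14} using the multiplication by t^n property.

L{14} = 14/s. d^1/ds^1[1/s] = -1/s². d^2/ds^2[1/s] = 2/s^3. d^3/ds^3[1/s] = -6/s^4. d^4/ds^4[1/s] = 24/s^5. d^5/ds^5[1/s] = -120/s^6. So L{t^5} = (-1)^{5}·-120/s^6 = 120/s^6. Then L{t^5·14} = 14·120/s^6 = 1680/s^6

Final answer: 1680/s^6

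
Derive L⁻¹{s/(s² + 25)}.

This is the form c·s/(s² + a²) with a = 5. L⁻¹ = cos(5t)

Final answer: cos(5t)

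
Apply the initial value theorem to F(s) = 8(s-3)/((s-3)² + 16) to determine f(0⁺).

f(0⁺) = lim_{s→∞} sF(s) = lim_{s→∞} 8s(s-3)/((s-3)² + 16) = 8

Final answer: 8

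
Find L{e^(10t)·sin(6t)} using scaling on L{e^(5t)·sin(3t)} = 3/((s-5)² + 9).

Scaling with a=2: L{e^(10t)·sin(6t)} = (1/2) · 3/((s/2-5)² + 9). Simplifying: 6/((s-10)² + 36)

Final answer: 6/((s-10)² + 36)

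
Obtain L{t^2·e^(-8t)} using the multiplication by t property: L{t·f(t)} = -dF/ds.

Using L{t^n·e^(at)} = n!/(s-a)^(n+1), L{t^2·e^(-8t)} = 2/(s+8)^3

Final answer: 2/(s+8)^3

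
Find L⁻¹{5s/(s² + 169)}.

This is the form c·s/(s² + a²) with a = 13, c = 5. L⁻¹ = 5·cos(13t)

Final answer: 5·cos(13t)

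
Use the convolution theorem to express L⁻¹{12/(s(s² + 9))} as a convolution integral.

12/(s(s² + 9)) = (1/s)·(12/(s² + 9)) = L{1}·L{4·sin(3t)}. So f(t) = 1*(4·sin(3t)) = ∫₀ᵗ 4·sin(3τ) dτ

Final answer: ∫₀ᵗ 4·sin(3τ) dτ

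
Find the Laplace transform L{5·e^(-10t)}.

L{e^(at)} = 1/(s-a), so L{e^(-10t)} = 1/(s+10). Then L{5·e^(-10t)} = 5/(s+10)

Final answer: 5/(s+10)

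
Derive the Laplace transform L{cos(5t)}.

L{cos(ωt)} = s/(s² + ω²), so L{cos(5t)} = s/(s² + 25)

Final answer: s/(s² + 25)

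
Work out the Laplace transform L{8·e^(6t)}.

L{e^(at)} = 1/(s-a), so L{e^(6t)} = 1/(s-6). Then L{8·e^(6t)} = 8/(s-6)

Final answer: 8/(s-6)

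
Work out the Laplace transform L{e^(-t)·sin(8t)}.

L{e^(at)·sin(ωt)} = ω/((s-a)² + ω²), so L{e^(-t)·sin(8t)} = 8/((s+1)² + 64)

Final answer: 8/((s+1)² + 64)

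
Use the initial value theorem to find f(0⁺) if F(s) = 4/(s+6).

f(0⁺) = lim_{s→∞} s·4/(s+6) = lim_{s→∞} 4s/(s+6) = 4

Final answer: 4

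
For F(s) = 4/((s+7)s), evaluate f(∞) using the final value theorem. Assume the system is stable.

f(∞) = lim_{s→0} sF(s) = lim_{s→0} 4/(s+7) = 4/7

Final answer: 4/7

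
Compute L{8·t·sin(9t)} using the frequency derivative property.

L{sin(9t)} = 9/(s² + 81). By L{t·f(t)} = -F'(s): -d/ds[9/(s² + 81)] = -(9)·(-2s)/(s² + 81)² = 18s/(s² + 81)². Then L{8·t·sin(9t)} = 8·18s/(s² + 81)² = 144s/(s² + 81)²

Final answer: 144s/(s² + 81)²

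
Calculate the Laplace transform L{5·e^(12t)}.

L{e^(at)} = 1/(s-a), so L{e^(12t)} = 1/(s-12). Then L{5·e^(12t)} = 5/(s-12)

Final answer: 5/(s-12)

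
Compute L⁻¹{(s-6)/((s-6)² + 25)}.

Using frequency shift: L⁻¹{(s-a)/((s-a)² + b²)} = e^(at)cos(bt). Here a=6, b=5

Final answer: e^(6t)·cos(5t)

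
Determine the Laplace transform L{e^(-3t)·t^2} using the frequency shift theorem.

L{e^(at)·t^n} = n!/(s-a)^(n+1), so L{e^(-3t)·t^2} = 2/(s+3)^3

Final answer: 2/(s+3)^3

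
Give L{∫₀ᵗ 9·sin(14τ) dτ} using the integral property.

L{∫₀ᵗ f(τ)dτ} = F(s)/s with F(s) = 126/(s² + 196), so the result is (126/(s² + 196))/s = 126/(s(s² + 196))

Final answer: 126/(s(s² + 196))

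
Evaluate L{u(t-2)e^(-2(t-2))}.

u(t-a)f(t-a) with f(t)=e^(-2t). L{e^(-2t)} = 1/(s+2). By time shift: e^(-2s)/(s+2)

Final answer: e^(-2s)/(s+2)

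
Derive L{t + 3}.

L{t + 3} = L{t} + 3·L{1} = 1/s² + 3/s

Final answer: 1/s² + 3/s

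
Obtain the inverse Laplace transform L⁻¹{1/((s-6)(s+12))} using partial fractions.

Decompose: A/(s-6) + B/(s+12). A = 1/18, B = -1/18. f(t) = (e^(6t) - e^(-12t))/18

Final answer: (e^(6t) - e^(-12t))/18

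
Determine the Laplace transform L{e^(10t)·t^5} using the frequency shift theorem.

L{e^(at)·t^n} = n!/(s-a)^(n+1), so L{e^(10t)·t^5} = 120/(s-10)^6

Final answer: 120/(s-10)^6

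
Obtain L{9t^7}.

L{t^n} = n!/s^(n+1). So L{9t^7} = 9·7!/s^8 = 45360/s^8

Final answer: 45360/s^8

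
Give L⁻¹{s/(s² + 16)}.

This is the form c·s/(s² + a²) with a = 4. L⁻¹ = cos(4t)

Final answer: cos(4t)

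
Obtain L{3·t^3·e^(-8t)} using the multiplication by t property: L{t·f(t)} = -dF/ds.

Using L{t^n·e^(at)} = n!/(s-a)^(n+1), L{t^3·e^(-8t)} = 6/(s+8)^4, so L{3·t^3·e^(-8t)} = 3·6/(s+8)^4 = 18/(s+8)^4

Final answer: 18/(s+8)^4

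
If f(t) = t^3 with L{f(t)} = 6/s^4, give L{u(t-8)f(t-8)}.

Time shift theorem: L{u(t-a)f(t-a)} = e^(-as)F(s). Here a=8, F(s) = 6/s^4, so L{u(t-8)f(t-8)} = e^(-8s)·6/s^4

Final answer: e^(-8s)·6/s^4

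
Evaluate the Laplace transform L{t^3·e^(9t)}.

L{t^n·e^(at)} = n!/(s-a)^(n+1), so L{t^3·e^(9t)} = 6/(s-9)^4

Final answer: 6/(s-9)^4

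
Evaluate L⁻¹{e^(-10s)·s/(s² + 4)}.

L⁻¹{s/(s² + 4)} = cos(2t). By the time shift theorem, L⁻¹{e^(-as)F(s)} = u(t-a)f(t-a) with a=10, so L⁻¹{e^(-10s)·s/(s² + 4)} = u(t-10)·cos(2(t-10))

Final answer: u(t-10)·cos(2(t-10))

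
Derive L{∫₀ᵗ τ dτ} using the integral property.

L{∫₀ᵗ f(τ)dτ} = F(s)/s with f(t) = t. F(s) = 1/s^2, so L{∫₀ᵗ τ dτ} = (1/s^2)/s = 1/s^3. (Check: ∫₀ᵗ τ dτ = t^2/2.)

Final answer: 1/s^3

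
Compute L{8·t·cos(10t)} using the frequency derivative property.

L{cos(10t)} = s/(s² + 100). Derivative: d/ds[s/(s² + 100)] = [(s² + 100) - s·2s]/(s² + 100)² = (100 - s²)/(s² + 100)². So L{t·cos(10t)} = -F'(s) = (s² - 100)/(s² + 100)². Then L{8·t·cos(10t)} = 8·(s² - 100)/(s² + 100)²

Final answer: 8·(s² - 100)/(s² + 100)²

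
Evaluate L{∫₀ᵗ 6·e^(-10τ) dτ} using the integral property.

L{∫₀ᵗ f(τ)dτ} = F(s)/s with F(s) = 6/(s+10), so L{∫₀ᵗ 6·e^(-10τ) dτ} = 6/(s(s+10))

Final answer: 6/(s(s+10))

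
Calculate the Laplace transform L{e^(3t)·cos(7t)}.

L{e^(at)·cos(ωt)} = (s-a)/((s-a)² + ω²), so L{e^(3t)·cos(7t)} = (s-3)/((s-3)² + 49)

Final answer: (s-3)/((s-3)² + 49)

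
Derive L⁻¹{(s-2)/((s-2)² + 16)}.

Using frequency shift: L⁻¹{(s-a)/((s-a)² + b²)} = e^(at)cos(bt). Here a=2, b=4

Final answer: e^(2t)·cos(4t)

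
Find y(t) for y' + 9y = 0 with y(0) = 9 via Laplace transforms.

L{y'} + 9L{y} = 0. sY - 9 + 9Y = 0. Y(s+9) = 9. Y = 9/(s+9)

Final answer: y(t) = 9e^(-9t)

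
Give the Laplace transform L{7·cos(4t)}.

L{cos(ωt)} = s/(s² + ω²), so L{cos(4t)} = s/(s² + 16). Then L{7·cos(4t)} = 7·s/(s² + 16) = 7s/(s² + 16)

Final answer: 7s/(s² + 16)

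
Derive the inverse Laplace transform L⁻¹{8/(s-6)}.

L⁻¹{1/(s-a)} = e^(at), so L⁻¹{1/(s-6)} = e^(6t), and L⁻¹{8/(s-6)} = 8·e^(6t)

Final answer: 8·e^(6t)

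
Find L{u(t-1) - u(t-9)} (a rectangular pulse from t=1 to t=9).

L{u(t-a)} = e^(-as)/s. L{u(t-1) - u(t-9)} = (e^(-s) - e^(-9s))/s

Final answer: (e^(-s) - e^(-9s))/s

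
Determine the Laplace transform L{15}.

L{15} = 15 · L{1} = 15/s

Final answer: 15/s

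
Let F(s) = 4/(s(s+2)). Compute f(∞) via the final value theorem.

f(∞) = lim_{s→0} s·4/(s(s+2)) = lim_{s→0} 4/(s+2) = 4/2 = 2

Final answer: 2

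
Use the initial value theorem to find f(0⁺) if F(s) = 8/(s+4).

f(0⁺) = lim_{s→∞} s·8/(s+4) = lim_{s→∞} 8s/(s+4) = 8

Final answer: 8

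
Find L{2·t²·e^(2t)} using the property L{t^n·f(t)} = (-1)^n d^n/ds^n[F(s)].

L{e^(2t)} = 1/(s-2). d/ds[1/(s-2)] = -1/(s-2)². d²/ds²[1/(s-2)] = 2/(s-2)³. So L{t²·e^(2t)} = (-1)² · 2/(s-2)³ = 2/(s-2)³. Then L{2·t²·e^(2t)} = 2·2/(s-2)³ = 4/(s-2)³

Final answer: 4/(s-2)³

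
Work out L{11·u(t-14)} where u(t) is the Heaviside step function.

L{u(t-a)} = e^(-as)/s. Here a=14, so L{u(t-14)} = e^(-14s)/s, and L{11·u(t-14)} = 11·e^(-14s)/s

Final answer: 11·e^(-14s)/s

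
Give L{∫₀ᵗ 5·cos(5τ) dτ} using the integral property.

L{∫₀ᵗ f(τ)dτ} = F(s)/s with F(s) = 5s/(s² + 25), so the result is (5s/(s² + 25))/s = 5/(s² + 25)

Final answer: 5/(s² + 25)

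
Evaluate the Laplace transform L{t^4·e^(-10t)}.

L{t^n·e^(at)} = n!/(s-a)^(n+1), so L{t^4·e^(-10t)} = 24/(s+10)^5

Final answer: 24/(s+10)^5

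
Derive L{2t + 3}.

L{2t + 3} = 2·L{t} + 3·L{1} = 2/s² + 3/s

Final answer: 2/s² + 3/s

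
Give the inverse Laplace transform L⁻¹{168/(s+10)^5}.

L⁻¹{n!/(s-a)^(n+1)} = t^n·e^(at) with n=4, a=-10. So L⁻¹{24/(s+10)^5} = t^4·e^(-10t), and L⁻¹{168/(s+10)^5} = (168/24)·t^4·e^(-10t) = 7·t^4·e^(-10t)

Final answer: 7·t^4·e^(-10t)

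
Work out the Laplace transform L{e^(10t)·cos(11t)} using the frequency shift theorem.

Frequency shift: L{e^(at)f(t)} = F(s-a). L{e^(10t)·cos(11t)} = (s-10)/((s-10)² + 121)

Final answer: (s-10)/((s-10)² + 121)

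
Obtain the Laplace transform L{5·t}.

L{t^n} = n!/s^(n+1), so L{t} = 1/s^2. Then L{5·t} = 5·1/s^2 = 5/s^2

Final answer: 5/s^2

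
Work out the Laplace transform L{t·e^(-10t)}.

L{t^n·e^(at)} = n!/(s-a)^(n+1), so L{t·e^(-10t)} = 1/(s+10)^2

Final answer: 1/(s+10)^2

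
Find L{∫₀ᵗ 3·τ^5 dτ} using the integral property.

L{∫₀ᵗ f(τ)dτ} = F(s)/s with f(t) = 3t^5. F(s) = 360/s^6, so L{∫₀ᵗ 3·τ^5 dτ} = (360/s^6)/s = 360/s^7. (Check: ∫₀ᵗ 3·τ^5 dτ = 3t^6/6.)

Final answer: 360/s^7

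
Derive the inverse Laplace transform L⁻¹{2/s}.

L⁻¹{c/s} = c, so L⁻¹{2/s} = 2

Final answer: 2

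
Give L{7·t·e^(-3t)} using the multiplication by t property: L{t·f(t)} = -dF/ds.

Using L{t^n·e^(at)} = n!/(s-a)^(n+1), L{t·e^(-3t)} = 1/(s+3)^2, so L{7·t·e^(-3t)} = 7·1/(s+3)^2 = 7/(s+3)^2

Final answer: 7/(s+3)^2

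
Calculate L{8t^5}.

L{t^n} = n!/s^(n+1). So L{8t^5} = 8·5!/s^6 = 960/s^6

Final answer: 960/s^6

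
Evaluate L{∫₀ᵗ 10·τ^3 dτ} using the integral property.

L{∫₀ᵗ f(τ)dτ} = F(s)/s with f(t) = 10t^3. F(s) = 60/s^4, so L{∫₀ᵗ 10·τ^3 dτ} = (60/s^4)/s = 60/s^5. (Check: ∫₀ᵗ 10·τ^3 dτ = 10t^4/4.)

Final answer: 60/s^5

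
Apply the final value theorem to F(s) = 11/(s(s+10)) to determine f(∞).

f(∞) = lim_{s→0} s·11/(s(s+10)) = lim_{s→0} 11/(s+10) = 11/10 = 11/10

Final answer: 11/10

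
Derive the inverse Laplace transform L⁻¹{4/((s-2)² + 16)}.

Using frequency shift, L⁻¹{4/((s-2)² + 16)} = e^(2t)·sin(4t)

Final answer: e^(2t)·sin(4t)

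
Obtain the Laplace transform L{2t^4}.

L{2t^4} = 2 · L{t^4} = 2 · 24/s^5 = 48/s^5

Final answer: 48/s^5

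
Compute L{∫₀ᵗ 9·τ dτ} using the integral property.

L{∫₀ᵗ f(τ)dτ} = F(s)/s with f(t) = 9t. F(s) = 9/s^2, so L{∫₀ᵗ 9·τ dτ} = (9/s^2)/s = 9/s^3. (Check: ∫₀ᵗ 9·τ dτ = 9t^2/2.)

Final answer: 9/s^3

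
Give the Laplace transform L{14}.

L{14} = 14 · L{1} = 14/s

Final answer: 14/s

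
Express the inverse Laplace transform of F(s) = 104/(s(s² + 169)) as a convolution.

104/(s(s² + 169)) = (1/s)·(104/(s² + 169)) = L{1}·L{8·sin(13t)}. So f(t) = 1*(8·sin(13t)) = ∫₀ᵗ 8·sin(13τ) dτ

Final answer: ∫₀ᵗ 8·sin(13τ) dτ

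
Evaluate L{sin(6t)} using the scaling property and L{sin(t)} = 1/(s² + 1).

Using L{f(at)} = (1/a)F(s/a) with a=6: L{sin(6t)} = (1/6) · 1/((s/6)² + 1) = (1/6) · 1·36/(s² + 36) = 6/(s² + 36)

Final answer: 6/(s² + 36)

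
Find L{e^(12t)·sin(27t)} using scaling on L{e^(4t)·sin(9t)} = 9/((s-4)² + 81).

Scaling with a=3: L{e^(12t)·sin(27t)} = (1/3) · 9/((s/3-4)² + 81). Simplifying: 27/((s-12)² + 729)

Final answer: 27/((s-12)² + 729)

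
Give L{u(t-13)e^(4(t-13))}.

u(t-a)f(t-a) with f(t)=e^(4t). L{e^(4t)} = 1/(s-4). By time shift: e^(-13s)/(s-4)

Final answer: e^(-13s)/(s-4)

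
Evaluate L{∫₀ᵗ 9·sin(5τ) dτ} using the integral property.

L{∫₀ᵗ f(τ)dτ} = F(s)/s with F(s) = 45/(s² + 25), so the result is (45/(s² + 25))/s = 45/(s(s² + 25))

Final answer: 45/(s(s² + 25))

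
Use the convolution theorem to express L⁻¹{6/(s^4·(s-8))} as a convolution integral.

6/(s^4·(s-8)) = (6/s^4)·(1/(s-8)) = L{t^3}·L{e^(8t)}. So f(t) = t^3*e^(8t) = ∫₀ᵗ τ^3·e^(8(t-τ)) dτ

Final answer: ∫₀ᵗ τ^3·e^(8(t-τ)) dτ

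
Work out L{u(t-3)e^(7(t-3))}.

u(t-a)f(t-a) with f(t)=e^(7t). L{e^(7t)} = 1/(s-7). By time shift: e^(-3s)/(s-7)

Final answer: e^(-3s)/(s-7)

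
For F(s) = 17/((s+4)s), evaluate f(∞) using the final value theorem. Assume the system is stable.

f(∞) = lim_{s→0} sF(s) = lim_{s→0} 17/(s+4) = 17/4

Final answer: 17/4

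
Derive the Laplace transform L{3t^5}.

L{3t^5} = 3 · L{t^5} = 3 · 120/s^6 = 360/s^6

Final answer: 360/s^6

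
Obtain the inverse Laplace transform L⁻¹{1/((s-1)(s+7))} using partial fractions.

Decompose: A/(s-1) + B/(s+7). A = 1/8, B = -1/8. f(t) = (e^t - e^(-7t))/8

Final answer: (e^t - e^(-7t))/8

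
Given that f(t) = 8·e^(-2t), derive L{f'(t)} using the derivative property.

f(0) = 8, F(s) = 8/(s+2). L{f'(t)} = s·F(s) - f(0) = 8s/(s+2) - 8 = (8s - 8(s+2))/(s+2) = -16/(s+2)

Final answer: -16/(s+2)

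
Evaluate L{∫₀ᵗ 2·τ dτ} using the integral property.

L{∫₀ᵗ f(τ)dτ} = F(s)/s with f(t) = 2t. F(s) = 2/s^2, so L{∫₀ᵗ 2·τ dτ} = (2/s^2)/s = 2/s^3. (Check: ∫₀ᵗ 2·τ dτ = 2t^2/2.)

Final answer: 2/s^3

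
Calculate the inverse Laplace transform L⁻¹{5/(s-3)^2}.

L⁻¹{n!/(s-a)^(n+1)} = t^n·e^(at) with n=1, a=3. So L⁻¹{1/(s-3)^2} = t·e^(3t), and L⁻¹{5/(s-3)^2} = (5/1)·t·e^(3t) = 5·t·e^(3t)

Final answer: 5·t·e^(3t)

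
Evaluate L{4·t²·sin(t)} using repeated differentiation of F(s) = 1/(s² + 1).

F(s) = 1/(s² + 1). F'(s) = -2s/(s² + 1)². F''(s) = -2(1 - 3s²)/(s² + 1)³ = (6s² - 2)/(s² + 1)³. So L{t²·sin(t)} = (-1)² F''(s) = (6s² - 2)/(s² + 1)³. Then L{4·t²·sin(t)} = 4·(6s² - 2)/(s² + 1)³ = (24s² - 8)/(s² + 1)³

Final answer: (24s² - 8)/(s² + 1)³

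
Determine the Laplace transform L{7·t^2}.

L{t^n} = n!/s^(n+1), so L{t^2} = 2/s^3. Then L{7·t^2} = 7·2/s^3 = 14/s^3

Final answer: 14/s^3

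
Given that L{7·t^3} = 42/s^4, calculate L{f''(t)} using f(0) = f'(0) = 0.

L{f''(t)} = s²F(s) - sf(0) - f'(0) = s²·42/s^4 - 0 - 0 = 42/s^2

Final answer: 42/s^2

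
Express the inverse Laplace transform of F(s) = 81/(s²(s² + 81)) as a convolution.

81/(s²(s² + 81)) = (1/s²)·(81/(s² + 81)) = L{t}·L{9·sin(9t)}. So f(t) = t*(9·sin(9t)) = ∫₀ᵗ 9τ·sin(9(t-τ)) dτ

Final answer: ∫₀ᵗ 9τ·sin(9(t-τ)) dτ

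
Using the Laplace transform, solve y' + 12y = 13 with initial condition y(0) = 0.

sY + 12Y = 13/s. Y = 13/(s(s+12)). Partial fractions: Y = 13/12/s - 13/12/(s+12)

Final answer: y(t) = 13/12(1 - e^(-12t))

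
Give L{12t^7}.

L{t^n} = n!/s^(n+1). So L{12t^7} = 12·7!/s^8 = 60480/s^8

Final answer: 60480/s^8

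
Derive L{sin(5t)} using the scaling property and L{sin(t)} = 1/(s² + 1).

Using L{f(at)} = (1/a)F(s/a) with a=5: L{sin(5t)} = (1/5) · 1/((s/5)² + 1) = (1/5) · 1·25/(s² + 25) = 5/(s² + 25)

Final answer: 5/(s² + 25)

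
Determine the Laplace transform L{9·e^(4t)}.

L{e^(at)} = 1/(s-a), so L{e^(4t)} = 1/(s-4). Then L{9·e^(4t)} = 9/(s-4)

Final answer: 9/(s-4)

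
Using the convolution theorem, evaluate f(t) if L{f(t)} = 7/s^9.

7/s^9 = (7/s)·(1/s^8) = L{7}·L{t^7/5040}. By convolution, f(t) = 7*t^7/5040 = ∫₀ᵗ 7·τ^7/5040 dτ = 7·t^8/40320

Final answer: 7·t^8/40320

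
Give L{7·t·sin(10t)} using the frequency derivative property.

L{sin(10t)} = 10/(s² + 100). By L{t·f(t)} = -F'(s): -d/ds[10/(s² + 100)] = -(10)·(-2s)/(s² + 100)² = 20s/(s² + 100)². Then L{7·t·sin(10t)} = 7·20s/(s² + 100)² = 140s/(s² + 100)²

Final answer: 140s/(s² + 100)²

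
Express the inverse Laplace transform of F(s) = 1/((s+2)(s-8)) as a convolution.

1/((s+2)(s-8)) = (1/(s+2))·(1/(s-8)) = L{e^(-2t)}·L{e^(8t)}. So f(t) = e^(-2t)*e^(8t) = ∫₀ᵗ e^(-2τ)·e^(8(t-τ)) dτ

Final answer: ∫₀ᵗ e^(-2τ)·e^(8(t-τ)) dτ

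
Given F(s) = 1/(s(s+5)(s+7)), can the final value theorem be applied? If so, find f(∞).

Poles of sF(s) = 1/((s+5)(s+7)) are at s = -5 and s = -7, both in the left half-plane. Theorem applies. f(∞) = lim_{s→0} sF(s) = 1/(5·7) = 1/35

Final answer: 1/35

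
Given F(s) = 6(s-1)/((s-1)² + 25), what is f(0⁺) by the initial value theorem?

f(0⁺) = lim_{s→∞} sF(s) = lim_{s→∞} 6s(s-1)/((s-1)² + 25) = 6

Final answer: 6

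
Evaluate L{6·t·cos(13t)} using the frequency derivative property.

L{cos(13t)} = s/(s² + 169). Derivative: d/ds[s/(s² + 169)] = [(s² + 169) - s·2s]/(s² + 169)² = (169 - s²)/(s² + 169)². So L{t·cos(13t)} = -F'(s) = (s² - 169)/(s² + 169)². Then L{6·t·cos(13t)} = 6·(s² - 169)/(s² + 169)²

Final answer: 6·(s² - 169)/(s² + 169)²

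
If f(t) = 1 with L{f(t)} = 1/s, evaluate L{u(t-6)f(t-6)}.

Time shift theorem: L{u(t-a)f(t-a)} = e^(-as)F(s). Here a=6, F(s) = 1/s, so L{u(t-6)f(t-6)} = e^(-6s)·1/s

Final answer: e^(-6s)·1/s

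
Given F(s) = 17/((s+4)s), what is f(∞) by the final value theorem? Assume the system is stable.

f(∞) = lim_{s→0} sF(s) = lim_{s→0} 17/(s+4) = 17/4

Final answer: 17/4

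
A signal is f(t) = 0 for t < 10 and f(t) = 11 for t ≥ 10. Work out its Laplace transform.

f(t) = 11·u(t-10). L{u(t-10)} = e^(-10s)/s, so L{f(t)} = 11·e^(-10s)/s

Final answer: 11·e^(-10s)/s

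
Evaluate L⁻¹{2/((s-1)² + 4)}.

Form: b/((s-a)² + b²) → e^(at)sin(bt). With a=1, b=2

Final answer: e^t·sin(2t)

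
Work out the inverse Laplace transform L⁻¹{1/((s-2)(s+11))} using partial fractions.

Decompose: A/(s-2) + B/(s+11). A = 1/13, B = -1/13. f(t) = (e^(2t) - e^(-11t))/13

Final answer: (e^(2t) - e^(-11t))/13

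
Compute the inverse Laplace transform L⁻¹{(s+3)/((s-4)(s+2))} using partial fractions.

Using partial fractions, f(t) = (7e^(4t) - e^(-2t))/6

Final answer: (7e^(4t) - e^(-2t))/6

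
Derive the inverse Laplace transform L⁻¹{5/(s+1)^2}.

L⁻¹{n!/(s-a)^(n+1)} = t^n·e^(at) with n=1, a=-1. So L⁻¹{1/(s+1)^2} = t·e^(-t), and L⁻¹{5/(s+1)^2} = (5/1)·t·e^(-t) = 5·t·e^(-t)

Final answer: 5·t·e^(-t)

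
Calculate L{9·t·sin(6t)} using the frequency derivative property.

L{sin(6t)} = 6/(s² + 36). By L{t·f(t)} = -F'(s): -d/ds[6/(s² + 36)] = -(6)·(-2s)/(s² + 36)² = 12s/(s² + 36)². Then L{9·t·sin(6t)} = 9·12s/(s² + 36)² = 108s/(s² + 36)²

Final answer: 108s/(s² + 36)²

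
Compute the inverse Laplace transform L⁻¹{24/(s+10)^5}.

L⁻¹{n!/(s-a)^(n+1)} = t^n·e^(at), so L⁻¹{24/(s+10)^5} = t^4·e^(-10t)

Final answer: t^4·e^(-10t)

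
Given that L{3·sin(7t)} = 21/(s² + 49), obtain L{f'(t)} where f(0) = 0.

L{f'(t)} = s·F(s) - f(0) = s·21/(s² + 49) - 0 = 21s/(s² + 49)

Final answer: 21s/(s² + 49)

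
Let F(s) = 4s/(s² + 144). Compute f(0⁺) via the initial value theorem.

f(0⁺) = lim_{s→∞} s·4s/(s² + 144) = lim_{s→∞} 4s²/(s² + 144) = 4

Final answer: 4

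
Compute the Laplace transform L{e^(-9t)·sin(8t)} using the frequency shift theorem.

Frequency shift: L{e^(at)f(t)} = F(s-a). L{e^(-9t)·sin(8t)} = 8/((s+9)² + 64)

Final answer: 8/((s+9)² + 64)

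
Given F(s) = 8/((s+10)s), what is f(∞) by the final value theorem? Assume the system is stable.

f(∞) = lim_{s→0} sF(s) = lim_{s→0} 8/(s+10) = 4/5

Final answer: 4/5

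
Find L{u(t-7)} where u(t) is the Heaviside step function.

L{u(t-a)} = e^(-as)/s. Here a=7, so L{u(t-7)} = e^(-7s)/s

Final answer: e^(-7s)/s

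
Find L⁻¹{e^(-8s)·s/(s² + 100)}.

L⁻¹{s/(s² + 100)} = cos(10t). By the time shift theorem, L⁻¹{e^(-as)F(s)} = u(t-a)f(t-a) with a=8, so L⁻¹{e^(-8s)·s/(s² + 100)} = u(t-8)·cos(10(t-8))

Final answer: u(t-8)·cos(10(t-8))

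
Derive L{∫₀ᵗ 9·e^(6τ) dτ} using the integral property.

L{∫₀ᵗ f(τ)dτ} = F(s)/s with F(s) = 9/(s-6), so L{∫₀ᵗ 9·e^(6τ) dτ} = 9/(s(s-6))

Final answer: 9/(s(s-6))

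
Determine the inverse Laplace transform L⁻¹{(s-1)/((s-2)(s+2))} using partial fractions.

Using partial fractions, f(t) = (e^(2t) + 3e^(-2t))/4

Final answer: (e^(2t) + 3e^(-2t))/4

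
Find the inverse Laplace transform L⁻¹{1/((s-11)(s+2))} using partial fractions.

Decompose: A/(s-11) + B/(s+2). A = 1/13, B = -1/13. f(t) = (e^(11t) - e^(-2t))/13

Final answer: (e^(11t) - e^(-2t))/13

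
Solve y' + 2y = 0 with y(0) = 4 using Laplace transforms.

L{y'} + 2L{y} = 0. sY - 4 + 2Y = 0. Y(s+2) = 4. Y = 4/(s+2)

Final answer: y(t) = 4e^(-2t)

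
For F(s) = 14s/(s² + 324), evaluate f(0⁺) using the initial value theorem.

f(0⁺) = lim_{s→∞} s·14s/(s² + 324) = lim_{s→∞} 14s²/(s² + 324) = 14

Final answer: 14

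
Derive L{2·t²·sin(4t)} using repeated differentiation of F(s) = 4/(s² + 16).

F(s) = 4/(s² + 16). F'(s) = -8s/(s² + 16)². F''(s) = -8(16 - 3s²)/(s² + 16)³ = (24s² - 128)/(s² + 16)³. So L{t²·sin(4t)} = (-1)² F''(s) = (24s² - 128)/(s² + 16)³. Then L{2·t²·sin(4t)} = 2·(24s² - 128)/(s² + 16)³ = (48s² - 256)/(s² + 16)³

Final answer: (48s² - 256)/(s² + 16)³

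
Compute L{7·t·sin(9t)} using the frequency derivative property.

L{sin(9t)} = 9/(s² + 81). By L{t·f(t)} = -F'(s): -d/ds[9/(s² + 81)] = -(9)·(-2s)/(s² + 81)² = 18s/(s² + 81)². Then L{7·t·sin(9t)} = 7·18s/(s² + 81)² = 126s/(s² + 81)²

Final answer: 126s/(s² + 81)²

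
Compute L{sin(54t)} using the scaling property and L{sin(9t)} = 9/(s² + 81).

Using L{f(at)} = (1/a)F(s/a) with a=6: L{sin(54t)} = (1/6) · 9/((s/6)² + 81) = (1/6) · 9·36/(s² + 2916) = 54/(s² + 2916)

Final answer: 54/(s² + 2916)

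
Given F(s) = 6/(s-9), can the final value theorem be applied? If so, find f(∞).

sF(s) = 6s/(s-9) has a pole at s = 9 in the right half-plane. Theorem does NOT apply (unstable system; f(t) = 6·e^(9t) grows without bound).

Final answer: Not applicable (unstable)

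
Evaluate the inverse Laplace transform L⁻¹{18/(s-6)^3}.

L⁻¹{n!/(s-a)^(n+1)} = t^n·e^(at) with n=2, a=6. So L⁻¹{2/(s-6)^3} = t^2·e^(6t), and L⁻¹{18/(s-6)^3} = (18/2)·t^2·e^(6t) = 9·t^2·e^(6t)

Final answer: 9·t^2·e^(6t)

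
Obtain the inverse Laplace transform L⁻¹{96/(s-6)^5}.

L⁻¹{n!/(s-a)^(n+1)} = t^n·e^(at) with n=4, a=6. So L⁻¹{24/(s-6)^5} = t^4·e^(6t), and L⁻¹{96/(s-6)^5} = (96/24)·t^4·e^(6t) = 4·t^4·e^(6t)

Final answer: 4·t^4·e^(6t)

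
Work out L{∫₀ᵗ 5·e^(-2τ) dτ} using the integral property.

L{∫₀ᵗ f(τ)dτ} = F(s)/s with F(s) = 5/(s+2), so L{∫₀ᵗ 5·e^(-2τ) dτ} = 5/(s(s+2))

Final answer: 5/(s(s+2))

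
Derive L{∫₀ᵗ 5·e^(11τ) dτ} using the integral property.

L{∫₀ᵗ f(τ)dτ} = F(s)/s with F(s) = 5/(s-11), so L{∫₀ᵗ 5·e^(11τ) dτ} = 5/(s(s-11))

Final answer: 5/(s(s-11))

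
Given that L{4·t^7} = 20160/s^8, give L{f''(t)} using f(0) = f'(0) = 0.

L{f''(t)} = s²F(s) - sf(0) - f'(0) = s²·20160/s^8 - 0 - 0 = 20160/s^6

Final answer: 20160/s^6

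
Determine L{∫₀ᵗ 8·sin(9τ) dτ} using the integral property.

L{∫₀ᵗ f(τ)dτ} = F(s)/s with F(s) = 72/(s² + 81), so the result is (72/(s² + 81))/s = 72/(s(s² + 81))

Final answer: 72/(s(s² + 81))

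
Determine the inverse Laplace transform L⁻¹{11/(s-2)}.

L⁻¹{1/(s-a)} = e^(at), so L⁻¹{1/(s-2)} = e^(2t), and L⁻¹{11/(s-2)} = 11·e^(2t)

Final answer: 11·e^(2t)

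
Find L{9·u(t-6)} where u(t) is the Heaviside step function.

L{u(t-a)} = e^(-as)/s. Here a=6, so L{u(t-6)} = e^(-6s)/s, and L{9·u(t-6)} = 9·e^(-6s)/s

Final answer: 9·e^(-6s)/s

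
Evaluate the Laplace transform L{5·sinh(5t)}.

L{sinh(ωt)} = ω/(s² - ω²), so L{sinh(5t)} = 5/(s² - 25). Then L{5·sinh(5t)} = 5·5/(s² - 25) = 25/(s² - 25)

Final answer: 25/(s² - 25)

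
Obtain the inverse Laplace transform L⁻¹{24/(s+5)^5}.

L⁻¹{n!/(s-a)^(n+1)} = t^n·e^(at), so L⁻¹{24/(s+5)^5} = t^4·e^(-5t)

Final answer: t^4·e^(-5t)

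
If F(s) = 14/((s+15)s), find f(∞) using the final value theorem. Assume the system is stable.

f(∞) = lim_{s→0} sF(s) = lim_{s→0} 14/(s+15) = 14/15

Final answer: 14/15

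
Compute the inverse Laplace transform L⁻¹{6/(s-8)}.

L⁻¹{1/(s-a)} = e^(at), so L⁻¹{1/(s-8)} = e^(8t), and L⁻¹{6/(s-8)} = 6·e^(8t)

Final answer: 6·e^(8t)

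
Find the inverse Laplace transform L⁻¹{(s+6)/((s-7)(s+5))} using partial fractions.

Using partial fractions, f(t) = (13e^(7t) - e^(-5t))/12

Final answer: (13e^(7t) - e^(-5t))/12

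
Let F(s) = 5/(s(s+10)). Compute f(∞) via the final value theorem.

f(∞) = lim_{s→0} s·5/(s(s+10)) = lim_{s→0} 5/(s+10) = 5/10 = 1/2

Final answer: 1/2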